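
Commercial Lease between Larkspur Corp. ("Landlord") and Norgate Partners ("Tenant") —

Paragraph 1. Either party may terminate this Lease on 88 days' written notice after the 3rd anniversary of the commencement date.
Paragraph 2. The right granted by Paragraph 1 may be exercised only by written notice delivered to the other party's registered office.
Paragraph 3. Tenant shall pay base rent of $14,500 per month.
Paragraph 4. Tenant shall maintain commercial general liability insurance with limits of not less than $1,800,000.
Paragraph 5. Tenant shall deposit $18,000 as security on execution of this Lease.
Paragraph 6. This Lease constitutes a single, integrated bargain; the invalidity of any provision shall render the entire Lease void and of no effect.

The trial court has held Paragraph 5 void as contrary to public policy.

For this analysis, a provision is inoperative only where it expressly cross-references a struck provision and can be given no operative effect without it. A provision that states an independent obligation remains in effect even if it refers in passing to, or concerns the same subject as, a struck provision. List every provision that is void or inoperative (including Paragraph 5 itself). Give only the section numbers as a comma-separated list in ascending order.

Paragraph 5 is struck. Nothing else in the Lease is defined by reference to Paragraph 5. Paragraph 6 provides that the Lease is not severable, so the invalidity of any one provision voids the entire Lease. No provision of the Lease survives.

1, 2, 3, 4, 5, 6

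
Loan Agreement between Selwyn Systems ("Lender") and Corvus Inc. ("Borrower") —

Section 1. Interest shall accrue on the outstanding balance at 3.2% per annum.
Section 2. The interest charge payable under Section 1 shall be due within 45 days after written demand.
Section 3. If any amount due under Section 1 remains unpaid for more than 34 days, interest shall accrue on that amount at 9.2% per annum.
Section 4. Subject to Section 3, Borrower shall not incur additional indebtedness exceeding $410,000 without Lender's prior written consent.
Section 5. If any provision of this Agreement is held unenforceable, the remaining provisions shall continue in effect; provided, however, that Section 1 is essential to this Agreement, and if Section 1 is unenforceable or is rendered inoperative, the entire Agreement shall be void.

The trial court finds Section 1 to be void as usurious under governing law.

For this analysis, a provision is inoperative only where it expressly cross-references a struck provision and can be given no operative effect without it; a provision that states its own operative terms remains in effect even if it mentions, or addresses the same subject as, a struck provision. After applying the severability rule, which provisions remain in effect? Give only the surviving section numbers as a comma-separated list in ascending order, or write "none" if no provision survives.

Section 1 is struck. Section 2 operates only by reference to Section 1, so it falls with Section 1. The whole of Section 3 is the default interest on the interest charge, defined by reference to Section 1, so Section 3 cannot stand once Section 1 is removed. Section 5 makes Section 1 an essential term, and Section 1 is the provision held invalid; under Section 5, the entire Agreement is therefore void. No provision of the Agreement survives.

none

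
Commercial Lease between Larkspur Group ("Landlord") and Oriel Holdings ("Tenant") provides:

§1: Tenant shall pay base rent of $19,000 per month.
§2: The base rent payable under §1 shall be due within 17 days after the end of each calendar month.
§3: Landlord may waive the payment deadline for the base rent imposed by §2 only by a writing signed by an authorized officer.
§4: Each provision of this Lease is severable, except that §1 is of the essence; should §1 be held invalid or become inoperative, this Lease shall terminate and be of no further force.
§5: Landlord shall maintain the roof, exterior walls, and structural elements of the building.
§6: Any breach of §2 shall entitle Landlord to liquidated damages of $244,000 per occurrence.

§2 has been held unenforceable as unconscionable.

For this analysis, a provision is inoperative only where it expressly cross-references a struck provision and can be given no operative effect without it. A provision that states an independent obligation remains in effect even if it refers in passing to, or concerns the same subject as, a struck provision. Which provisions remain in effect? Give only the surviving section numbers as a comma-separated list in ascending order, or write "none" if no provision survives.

§2 is struck. The only function of §3 is the waiver condition for §2, so it cannot stand once §2 is removed. §6 has no operative effect of its own apart from §2 and is therefore inoperative. §4 makes §1 an essential term, but §1 is unaffected, so the severability proviso in §4 preserves the remaining provisions. The provisions still in force are §1, §4, and §5.

1, 4, 5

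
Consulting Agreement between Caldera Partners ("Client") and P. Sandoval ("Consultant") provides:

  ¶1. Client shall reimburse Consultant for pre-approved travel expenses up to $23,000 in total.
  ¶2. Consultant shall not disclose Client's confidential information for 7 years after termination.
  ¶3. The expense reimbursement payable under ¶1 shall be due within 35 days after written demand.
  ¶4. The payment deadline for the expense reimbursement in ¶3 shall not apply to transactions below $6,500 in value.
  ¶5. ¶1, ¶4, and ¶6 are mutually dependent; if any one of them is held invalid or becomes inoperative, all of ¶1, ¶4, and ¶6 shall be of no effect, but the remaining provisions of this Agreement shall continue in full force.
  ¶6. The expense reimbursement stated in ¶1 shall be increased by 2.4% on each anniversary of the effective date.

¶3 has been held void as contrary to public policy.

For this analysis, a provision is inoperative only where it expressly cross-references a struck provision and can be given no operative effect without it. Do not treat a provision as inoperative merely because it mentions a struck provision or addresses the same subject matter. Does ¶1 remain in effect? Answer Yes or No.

No

¶3 is struck. ¶4 has no operative effect of its own apart from ¶3 and is therefore inoperative. ¶5 declares ¶1, ¶4, and ¶6 mutually dependent; since one of them has fallen, all of them are of no effect. That brings down ¶1 and ¶6 as well. The remainder continues in force under ¶5. ¶2 and ¶5 remain in effect. ¶1 is among the inoperative provisions, so the answer is no.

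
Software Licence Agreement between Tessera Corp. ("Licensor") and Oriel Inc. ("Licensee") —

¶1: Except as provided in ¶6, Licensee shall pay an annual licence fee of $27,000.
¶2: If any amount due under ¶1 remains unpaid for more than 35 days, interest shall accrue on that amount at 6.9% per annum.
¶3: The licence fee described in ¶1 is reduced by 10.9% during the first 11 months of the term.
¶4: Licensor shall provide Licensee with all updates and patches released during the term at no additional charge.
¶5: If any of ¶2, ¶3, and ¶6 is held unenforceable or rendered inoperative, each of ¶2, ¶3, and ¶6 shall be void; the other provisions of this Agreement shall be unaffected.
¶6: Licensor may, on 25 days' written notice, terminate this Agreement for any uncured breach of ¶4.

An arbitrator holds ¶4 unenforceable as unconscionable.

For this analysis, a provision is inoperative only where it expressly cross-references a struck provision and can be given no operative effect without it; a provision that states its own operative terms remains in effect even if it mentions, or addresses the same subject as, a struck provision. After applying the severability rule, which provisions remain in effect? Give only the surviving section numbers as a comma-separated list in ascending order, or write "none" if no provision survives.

¶4 is struck. ¶6 merely fixes the termination right for breach of ¶4; with ¶4 gone it has nothing to operate on and falls away. ¶1 mentions ¶6 but its own obligation stands independently of ¶6, so ¶1 is not affected. ¶5 declares ¶2, ¶3, and ¶6 mutually dependent; since one of them has fallen, all of them are of no effect. That brings down ¶2 and ¶3 as well. The remainder continues in force under ¶5. That leaves ¶1 and ¶5 in effect.

1, 5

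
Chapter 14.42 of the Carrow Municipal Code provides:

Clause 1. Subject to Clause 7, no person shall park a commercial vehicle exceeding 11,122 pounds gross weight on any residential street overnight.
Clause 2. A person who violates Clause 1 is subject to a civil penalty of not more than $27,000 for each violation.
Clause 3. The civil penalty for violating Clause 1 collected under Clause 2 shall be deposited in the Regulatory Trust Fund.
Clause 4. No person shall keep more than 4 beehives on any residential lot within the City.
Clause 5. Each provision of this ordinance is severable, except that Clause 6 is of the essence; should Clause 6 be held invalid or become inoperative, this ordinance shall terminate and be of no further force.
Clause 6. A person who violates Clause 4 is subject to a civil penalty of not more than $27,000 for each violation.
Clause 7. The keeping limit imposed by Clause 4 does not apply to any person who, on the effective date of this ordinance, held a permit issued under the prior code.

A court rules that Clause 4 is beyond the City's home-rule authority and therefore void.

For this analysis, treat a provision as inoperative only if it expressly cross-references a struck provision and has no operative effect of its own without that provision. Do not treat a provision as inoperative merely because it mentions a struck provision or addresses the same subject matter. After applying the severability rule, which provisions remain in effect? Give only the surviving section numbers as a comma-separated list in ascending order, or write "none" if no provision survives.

none

Clause 4 is struck. Clause 6 has no operative effect of its own apart from Clause 4 and is therefore inoperative. Clause 7 operates only by reference to Clause 4, so it falls with Clause 4. Clause 5 makes Clause 6 an essential term, and Clause 6 has been rendered inoperative by the cascade; under Clause 5, the entire ordinance is therefore void. No provision of the ordinance survives.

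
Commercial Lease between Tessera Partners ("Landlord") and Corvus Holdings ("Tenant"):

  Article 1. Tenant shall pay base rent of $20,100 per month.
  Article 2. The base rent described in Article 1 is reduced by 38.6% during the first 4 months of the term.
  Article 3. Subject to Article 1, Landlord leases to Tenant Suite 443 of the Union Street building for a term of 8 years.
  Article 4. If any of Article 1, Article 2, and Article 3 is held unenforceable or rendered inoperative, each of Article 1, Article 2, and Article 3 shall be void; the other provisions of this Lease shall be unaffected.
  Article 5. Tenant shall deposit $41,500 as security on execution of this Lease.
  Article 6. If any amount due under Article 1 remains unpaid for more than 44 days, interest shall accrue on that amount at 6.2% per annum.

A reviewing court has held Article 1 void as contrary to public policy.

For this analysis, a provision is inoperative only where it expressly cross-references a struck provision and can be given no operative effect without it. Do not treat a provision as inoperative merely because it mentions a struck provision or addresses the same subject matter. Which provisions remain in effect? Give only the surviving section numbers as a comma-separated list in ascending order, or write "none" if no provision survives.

4, 5

Article 1 is struck. Article 2 operates only by reference to Article 1, so it falls with Article 1. The whole of Article 6 is the default interest on the base rent, defined by reference to Article 1, so Article 6 cannot stand once Article 1 is removed. Article 4 declares Article 1, Article 2, and Article 3 mutually dependent; since one of them has fallen, all of them are of no effect. That brings down Article 3 as well. The remainder continues in force under Article 4. That leaves Article 4 and Article 5 in effect.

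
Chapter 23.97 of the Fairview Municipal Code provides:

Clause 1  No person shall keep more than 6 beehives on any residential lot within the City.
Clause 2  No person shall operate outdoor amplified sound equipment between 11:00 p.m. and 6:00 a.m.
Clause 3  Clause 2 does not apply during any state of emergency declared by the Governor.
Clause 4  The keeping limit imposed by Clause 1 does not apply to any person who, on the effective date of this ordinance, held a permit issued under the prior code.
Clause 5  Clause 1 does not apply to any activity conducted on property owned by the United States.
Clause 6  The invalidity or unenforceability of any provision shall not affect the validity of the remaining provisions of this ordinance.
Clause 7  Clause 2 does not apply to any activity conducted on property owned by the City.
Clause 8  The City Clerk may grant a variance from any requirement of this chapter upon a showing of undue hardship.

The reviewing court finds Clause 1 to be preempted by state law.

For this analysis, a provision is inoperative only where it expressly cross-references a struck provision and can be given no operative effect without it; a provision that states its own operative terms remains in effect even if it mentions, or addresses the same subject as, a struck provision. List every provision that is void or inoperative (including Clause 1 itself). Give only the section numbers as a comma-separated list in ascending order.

Clause 1 is struck. Clause 4 operates only by reference to Clause 1, so it falls with Clause 1. The only function of Clause 5 is the public-property exemption from Clause 1, so it cannot stand once Clause 1 is removed. Clause 6 is a severability clause and preserves every provision that can still be given independent effect. That leaves Clause 2, Clause 3, Clause 6, Clause 7, and Clause 8 in effect.

1, 4, 5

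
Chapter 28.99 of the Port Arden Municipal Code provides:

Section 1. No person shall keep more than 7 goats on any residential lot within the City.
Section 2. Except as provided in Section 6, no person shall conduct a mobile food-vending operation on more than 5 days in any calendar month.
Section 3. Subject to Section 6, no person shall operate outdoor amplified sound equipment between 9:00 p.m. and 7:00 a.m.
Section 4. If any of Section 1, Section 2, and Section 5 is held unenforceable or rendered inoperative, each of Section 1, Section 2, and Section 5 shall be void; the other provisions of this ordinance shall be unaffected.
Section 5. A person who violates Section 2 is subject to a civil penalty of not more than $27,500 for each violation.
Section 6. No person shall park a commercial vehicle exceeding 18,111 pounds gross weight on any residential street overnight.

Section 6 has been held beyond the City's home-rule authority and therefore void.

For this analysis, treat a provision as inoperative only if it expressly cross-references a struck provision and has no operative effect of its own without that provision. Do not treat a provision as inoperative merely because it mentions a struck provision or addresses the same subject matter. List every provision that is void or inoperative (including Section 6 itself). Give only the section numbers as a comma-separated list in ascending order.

Section 6 is struck. Section 2 mentions Section 6 but its own obligation stands independently of Section 6, so Section 2 is not affected. Although Section 3 refers to Section 6, its operative terms do not depend on Section 6, so it remains in effect. No other provision's operative terms depend on Section 6. Section 4 ties Section 1, Section 2, and Section 5 together, but none of those is affected here; the remaining provisions continue in force under Section 4. The provisions still in force are Section 1, Section 2, Section 3, Section 4, and Section 5.

6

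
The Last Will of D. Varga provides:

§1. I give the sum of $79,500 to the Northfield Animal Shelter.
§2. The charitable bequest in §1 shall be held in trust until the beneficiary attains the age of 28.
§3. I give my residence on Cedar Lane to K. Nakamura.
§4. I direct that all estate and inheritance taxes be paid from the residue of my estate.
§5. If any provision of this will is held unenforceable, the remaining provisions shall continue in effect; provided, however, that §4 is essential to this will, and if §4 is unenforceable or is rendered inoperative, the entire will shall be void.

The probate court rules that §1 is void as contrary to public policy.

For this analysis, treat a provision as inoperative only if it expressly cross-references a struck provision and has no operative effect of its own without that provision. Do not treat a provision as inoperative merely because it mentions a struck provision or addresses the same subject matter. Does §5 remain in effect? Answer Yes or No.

§1 is struck. §2 operates only by reference to §1, so it falls with §1. §5 makes §4 an essential term, but §4 is unaffected, so the severability proviso in §5 preserves the remaining provisions. §3, §4, and §5 remain in effect. §5 is among the surviving provisions, so the answer is yes.

Yes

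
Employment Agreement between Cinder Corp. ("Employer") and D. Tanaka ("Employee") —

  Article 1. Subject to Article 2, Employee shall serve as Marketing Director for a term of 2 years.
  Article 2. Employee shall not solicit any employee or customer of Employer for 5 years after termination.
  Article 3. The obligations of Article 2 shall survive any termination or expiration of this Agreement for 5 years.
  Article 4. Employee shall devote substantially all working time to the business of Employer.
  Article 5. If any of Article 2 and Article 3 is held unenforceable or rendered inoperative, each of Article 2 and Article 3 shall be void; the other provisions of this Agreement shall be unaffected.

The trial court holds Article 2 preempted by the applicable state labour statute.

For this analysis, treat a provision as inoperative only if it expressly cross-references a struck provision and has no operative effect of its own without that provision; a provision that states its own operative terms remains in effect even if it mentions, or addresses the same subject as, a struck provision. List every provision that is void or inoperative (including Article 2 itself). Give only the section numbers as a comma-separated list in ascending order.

2, 3

Article 2 is struck. Article 3 operates only by reference to Article 2, so it falls with Article 2. Although Article 1 refers to Article 2, its operative terms do not depend on Article 2, so it remains in effect. Article 5 declares Article 2 and Article 3 mutually dependent; since one of them has fallen, all of them are of no effect. The remainder continues in force under Article 5. Article 1, Article 4, and Article 5 remain in effect.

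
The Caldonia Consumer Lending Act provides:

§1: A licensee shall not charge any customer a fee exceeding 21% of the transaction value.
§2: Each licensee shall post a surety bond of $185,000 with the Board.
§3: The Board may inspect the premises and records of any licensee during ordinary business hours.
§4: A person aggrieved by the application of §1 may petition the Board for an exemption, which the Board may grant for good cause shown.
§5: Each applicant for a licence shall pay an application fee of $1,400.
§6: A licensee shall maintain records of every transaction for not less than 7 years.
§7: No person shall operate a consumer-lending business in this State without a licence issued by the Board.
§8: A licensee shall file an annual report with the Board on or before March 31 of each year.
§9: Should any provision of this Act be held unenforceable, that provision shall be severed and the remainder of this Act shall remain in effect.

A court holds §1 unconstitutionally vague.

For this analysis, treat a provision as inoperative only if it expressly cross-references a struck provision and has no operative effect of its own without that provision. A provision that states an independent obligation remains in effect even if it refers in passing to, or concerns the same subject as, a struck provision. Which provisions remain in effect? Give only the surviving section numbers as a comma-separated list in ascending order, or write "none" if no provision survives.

2, 3, 5, 6, 7, 8, 9

§1 is struck. The only function of §4 is the exemption procedure for §1, so it cannot stand once §1 is removed. §9 is a severability clause and preserves every provision that can still be given independent effect. The provisions still in force are §2, §3, §5, §6, §7, §8, and §9.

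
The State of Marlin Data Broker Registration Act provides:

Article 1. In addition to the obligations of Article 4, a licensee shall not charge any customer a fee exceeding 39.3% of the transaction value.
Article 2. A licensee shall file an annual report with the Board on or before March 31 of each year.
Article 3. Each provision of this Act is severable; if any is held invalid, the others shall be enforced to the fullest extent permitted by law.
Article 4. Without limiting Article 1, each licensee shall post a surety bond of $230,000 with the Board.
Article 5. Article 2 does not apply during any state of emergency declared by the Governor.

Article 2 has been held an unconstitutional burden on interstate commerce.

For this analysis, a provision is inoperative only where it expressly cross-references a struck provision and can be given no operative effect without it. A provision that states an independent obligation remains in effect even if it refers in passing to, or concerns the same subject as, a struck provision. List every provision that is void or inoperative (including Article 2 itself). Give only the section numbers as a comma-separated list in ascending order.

2, 5

Article 2 is struck. Article 5 operates only by reference to Article 2, so it falls with Article 2. Under the severability clause in Article 3, the remaining provisions continue in force. The provisions still in force are Article 1, Article 3, and Article 4.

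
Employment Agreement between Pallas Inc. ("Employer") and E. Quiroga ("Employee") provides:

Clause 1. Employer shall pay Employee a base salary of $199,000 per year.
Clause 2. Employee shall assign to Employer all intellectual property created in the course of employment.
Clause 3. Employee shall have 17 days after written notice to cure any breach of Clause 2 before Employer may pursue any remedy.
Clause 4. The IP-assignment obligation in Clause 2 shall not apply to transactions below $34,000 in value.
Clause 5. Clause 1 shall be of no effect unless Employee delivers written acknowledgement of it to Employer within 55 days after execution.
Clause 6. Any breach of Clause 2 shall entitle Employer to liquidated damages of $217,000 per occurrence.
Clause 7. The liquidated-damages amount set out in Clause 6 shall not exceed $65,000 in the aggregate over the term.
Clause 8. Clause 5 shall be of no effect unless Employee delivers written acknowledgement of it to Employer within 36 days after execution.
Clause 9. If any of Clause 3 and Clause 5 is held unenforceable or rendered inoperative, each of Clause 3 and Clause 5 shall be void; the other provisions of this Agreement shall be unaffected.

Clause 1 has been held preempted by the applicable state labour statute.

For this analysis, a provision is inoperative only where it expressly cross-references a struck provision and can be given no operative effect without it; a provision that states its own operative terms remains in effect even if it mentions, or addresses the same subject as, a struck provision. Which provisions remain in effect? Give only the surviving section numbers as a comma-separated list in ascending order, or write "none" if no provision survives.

Clause 1 is struck. The only function of Clause 5 is the acknowledgement condition for Clause 1, so it cannot stand once Clause 1 is removed. Clause 8 operates only by reference to Clause 5, so it falls with Clause 5. Clause 9 declares Clause 3 and Clause 5 mutually dependent; since one of them has fallen, all of them are of no effect. That brings down Clause 3 as well. The remainder continues in force under Clause 9. That leaves Clause 2, Clause 4, Clause 6, Clause 7, and Clause 9 in effect.

2, 4, 6, 7, 9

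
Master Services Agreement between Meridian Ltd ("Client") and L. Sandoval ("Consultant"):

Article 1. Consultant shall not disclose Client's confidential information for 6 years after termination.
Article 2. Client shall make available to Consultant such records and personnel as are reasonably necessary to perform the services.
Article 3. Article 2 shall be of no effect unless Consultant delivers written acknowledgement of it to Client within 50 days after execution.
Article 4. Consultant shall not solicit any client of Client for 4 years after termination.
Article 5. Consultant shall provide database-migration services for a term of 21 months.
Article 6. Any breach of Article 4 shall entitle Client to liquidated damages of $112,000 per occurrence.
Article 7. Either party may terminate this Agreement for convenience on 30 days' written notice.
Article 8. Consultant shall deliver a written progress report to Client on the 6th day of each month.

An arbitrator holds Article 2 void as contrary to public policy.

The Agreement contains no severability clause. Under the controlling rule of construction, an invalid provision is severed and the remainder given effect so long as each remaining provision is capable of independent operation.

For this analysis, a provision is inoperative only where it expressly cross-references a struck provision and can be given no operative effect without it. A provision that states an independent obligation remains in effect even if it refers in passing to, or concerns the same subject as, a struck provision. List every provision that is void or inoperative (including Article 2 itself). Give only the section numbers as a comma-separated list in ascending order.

Article 2 is struck. The only function of Article 3 is the acknowledgement condition for Article 2, so it cannot stand once Article 2 is removed. Under the stated default rule, only provisions that cannot operate independently fall away; the rest are enforced. That leaves Article 1, Article 4, Article 5, Article 6, Article 7, and Article 8 in effect.

2, 3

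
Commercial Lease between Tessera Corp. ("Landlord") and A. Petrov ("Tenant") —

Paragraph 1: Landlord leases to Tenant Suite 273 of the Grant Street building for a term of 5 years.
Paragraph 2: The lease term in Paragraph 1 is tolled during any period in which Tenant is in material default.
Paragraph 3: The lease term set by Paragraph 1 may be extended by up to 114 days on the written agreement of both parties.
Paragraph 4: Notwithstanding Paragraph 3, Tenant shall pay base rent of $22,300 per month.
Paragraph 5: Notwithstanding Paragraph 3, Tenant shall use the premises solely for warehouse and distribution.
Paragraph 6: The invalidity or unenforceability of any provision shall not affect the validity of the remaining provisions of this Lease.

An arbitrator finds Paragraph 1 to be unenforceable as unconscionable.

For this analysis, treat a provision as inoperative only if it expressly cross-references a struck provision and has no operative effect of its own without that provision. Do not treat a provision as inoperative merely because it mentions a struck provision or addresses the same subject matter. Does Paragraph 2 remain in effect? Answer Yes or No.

Paragraph 1 is struck. The whole of Paragraph 2 is the tolling of the lease term, defined by reference to Paragraph 1, so Paragraph 2 cannot stand once Paragraph 1 is removed. Paragraph 3 does nothing except set the extension of the lease term by reference to Paragraph 1; with Paragraph 1 gone it has no independent effect and is inoperative. Although Paragraph 4 refers to Paragraph 3, its operative terms do not depend on Paragraph 3, so it remains in effect. Paragraph 5 mentions Paragraph 3 but its own obligation stands independently of Paragraph 3, so Paragraph 5 is not affected. Under the severability clause in Paragraph 6, the remaining provisions continue in force. That leaves Paragraph 4, Paragraph 5, and Paragraph 6 in effect. Paragraph 2 is among the inoperative provisions, so the answer is no.

No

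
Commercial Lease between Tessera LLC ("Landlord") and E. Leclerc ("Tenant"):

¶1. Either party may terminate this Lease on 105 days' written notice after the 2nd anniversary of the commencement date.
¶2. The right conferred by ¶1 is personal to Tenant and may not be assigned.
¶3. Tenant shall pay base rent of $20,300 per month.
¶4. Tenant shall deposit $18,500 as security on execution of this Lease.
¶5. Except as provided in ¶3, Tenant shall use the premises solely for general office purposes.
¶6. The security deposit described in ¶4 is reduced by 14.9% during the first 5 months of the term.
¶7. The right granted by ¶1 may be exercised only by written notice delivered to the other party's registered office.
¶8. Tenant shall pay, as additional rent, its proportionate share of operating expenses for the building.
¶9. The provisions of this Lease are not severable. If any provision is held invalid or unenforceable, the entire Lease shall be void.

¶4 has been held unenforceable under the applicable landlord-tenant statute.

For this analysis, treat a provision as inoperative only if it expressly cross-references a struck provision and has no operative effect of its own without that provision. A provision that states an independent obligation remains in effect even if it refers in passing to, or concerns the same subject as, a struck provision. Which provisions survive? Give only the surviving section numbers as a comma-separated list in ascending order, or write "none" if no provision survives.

¶4 is struck. ¶6 has no operative effect of its own apart from ¶4 and is therefore inoperative. ¶9 provides that the Lease is not severable, so the invalidity of any one provision voids the entire Lease. No provision of the Lease survives.

none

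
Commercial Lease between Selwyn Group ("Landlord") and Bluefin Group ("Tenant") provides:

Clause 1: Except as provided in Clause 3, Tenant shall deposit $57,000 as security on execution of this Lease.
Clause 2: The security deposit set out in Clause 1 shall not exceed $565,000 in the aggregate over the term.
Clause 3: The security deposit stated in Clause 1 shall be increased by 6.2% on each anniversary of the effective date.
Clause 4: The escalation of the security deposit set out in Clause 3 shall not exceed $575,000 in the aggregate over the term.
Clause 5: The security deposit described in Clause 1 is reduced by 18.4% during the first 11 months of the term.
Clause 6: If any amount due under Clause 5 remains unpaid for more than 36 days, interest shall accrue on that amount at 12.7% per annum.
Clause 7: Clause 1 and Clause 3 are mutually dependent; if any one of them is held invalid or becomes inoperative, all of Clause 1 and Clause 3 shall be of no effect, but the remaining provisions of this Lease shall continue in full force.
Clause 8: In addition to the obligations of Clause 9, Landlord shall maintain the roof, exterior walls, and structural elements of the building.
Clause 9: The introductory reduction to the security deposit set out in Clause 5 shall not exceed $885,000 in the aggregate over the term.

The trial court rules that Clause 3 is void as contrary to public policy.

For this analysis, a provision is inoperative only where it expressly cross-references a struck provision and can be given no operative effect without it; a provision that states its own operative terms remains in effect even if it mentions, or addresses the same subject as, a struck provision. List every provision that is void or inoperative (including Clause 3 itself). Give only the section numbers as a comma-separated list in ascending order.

1, 2, 3, 4, 5, 6, 9

Clause 3 is struck. The whole of Clause 4 is the aggregate cap on the escalation of the security deposit, defined by reference to Clause 3, so Clause 4 cannot stand once Clause 3 is removed. Although Clause 8 refers to Clause 9, its operative terms do not depend on Clause 9, so it remains in effect. Clause 7 declares Clause 1 and Clause 3 mutually dependent; since one of them has fallen, all of them are of no effect. That brings down Clause 1 as well. Clause 2, Clause 5, Clause 6, and Clause 9 in turn depend solely on a provision now struck and likewise fall. The remainder continues in force under Clause 7. Clause 7 and Clause 8 remain in effect.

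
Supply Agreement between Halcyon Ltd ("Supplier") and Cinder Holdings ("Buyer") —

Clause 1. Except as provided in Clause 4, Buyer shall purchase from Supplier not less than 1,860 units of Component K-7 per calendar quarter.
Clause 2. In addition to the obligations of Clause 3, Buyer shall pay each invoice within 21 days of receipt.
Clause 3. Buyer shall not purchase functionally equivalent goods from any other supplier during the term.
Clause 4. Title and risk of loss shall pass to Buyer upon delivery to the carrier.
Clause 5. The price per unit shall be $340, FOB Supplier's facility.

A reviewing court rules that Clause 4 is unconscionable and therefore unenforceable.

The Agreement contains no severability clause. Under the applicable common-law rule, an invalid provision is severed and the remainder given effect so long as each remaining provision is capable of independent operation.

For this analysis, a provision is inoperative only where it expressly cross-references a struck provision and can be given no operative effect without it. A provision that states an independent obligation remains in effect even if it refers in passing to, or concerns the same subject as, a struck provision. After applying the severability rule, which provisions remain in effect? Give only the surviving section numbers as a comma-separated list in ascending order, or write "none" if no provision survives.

1, 2, 3, 5

Clause 4 is struck. Although Clause 1 refers to Clause 4, its operative terms do not depend on Clause 4, so it remains in effect. No other provision's operative terms depend on Clause 4. Under the stated default rule, only provisions that cannot operate independently fall away; the rest are enforced. That leaves Clause 1, Clause 2, Clause 3, and Clause 5 in effect.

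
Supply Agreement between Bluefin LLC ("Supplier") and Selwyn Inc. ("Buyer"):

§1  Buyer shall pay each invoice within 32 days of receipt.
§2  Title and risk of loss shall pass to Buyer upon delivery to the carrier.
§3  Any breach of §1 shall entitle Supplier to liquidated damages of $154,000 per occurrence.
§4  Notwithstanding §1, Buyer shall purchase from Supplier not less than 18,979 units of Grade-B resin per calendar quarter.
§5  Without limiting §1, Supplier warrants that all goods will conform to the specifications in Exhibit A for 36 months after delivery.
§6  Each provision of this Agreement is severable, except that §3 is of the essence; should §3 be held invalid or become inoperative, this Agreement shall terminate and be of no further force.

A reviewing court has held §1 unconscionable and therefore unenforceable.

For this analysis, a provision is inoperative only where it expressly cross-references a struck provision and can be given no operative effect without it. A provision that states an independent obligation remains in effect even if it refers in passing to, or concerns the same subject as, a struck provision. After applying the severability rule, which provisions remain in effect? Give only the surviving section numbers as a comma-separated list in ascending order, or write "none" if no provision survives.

none

§1 is struck. §3 operates only by reference to §1, so it falls with §1. §6 makes §3 an essential term, and §3 has been rendered inoperative by the cascade; under §6, the entire Agreement is therefore void. No provision of the Agreement survives.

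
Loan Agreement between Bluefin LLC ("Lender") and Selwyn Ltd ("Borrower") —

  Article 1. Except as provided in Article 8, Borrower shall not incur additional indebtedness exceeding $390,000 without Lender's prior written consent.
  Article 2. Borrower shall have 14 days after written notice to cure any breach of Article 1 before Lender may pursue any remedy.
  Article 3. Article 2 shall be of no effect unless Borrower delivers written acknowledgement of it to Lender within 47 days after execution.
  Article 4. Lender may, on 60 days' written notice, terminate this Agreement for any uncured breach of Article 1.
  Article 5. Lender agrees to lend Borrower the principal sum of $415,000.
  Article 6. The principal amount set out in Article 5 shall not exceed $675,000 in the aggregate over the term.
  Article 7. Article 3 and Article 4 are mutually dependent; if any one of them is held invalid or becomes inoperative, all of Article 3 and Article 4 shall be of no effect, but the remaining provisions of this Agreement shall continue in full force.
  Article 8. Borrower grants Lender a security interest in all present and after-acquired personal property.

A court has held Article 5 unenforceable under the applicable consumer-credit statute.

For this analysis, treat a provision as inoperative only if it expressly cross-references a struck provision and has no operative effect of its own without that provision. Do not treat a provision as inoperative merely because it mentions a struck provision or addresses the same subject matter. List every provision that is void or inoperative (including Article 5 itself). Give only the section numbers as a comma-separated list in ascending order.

Article 5 is struck. Article 6 does nothing except set the aggregate cap on the principal amount by reference to Article 5; with Article 5 gone it has no independent effect and is inoperative. Article 7 ties Article 3 and Article 4 together, but none of those is affected here; the remaining provisions continue in force under Article 7. That leaves Article 1, Article 2, Article 3, Article 4, Article 7, and Article 8 in effect.

5, 6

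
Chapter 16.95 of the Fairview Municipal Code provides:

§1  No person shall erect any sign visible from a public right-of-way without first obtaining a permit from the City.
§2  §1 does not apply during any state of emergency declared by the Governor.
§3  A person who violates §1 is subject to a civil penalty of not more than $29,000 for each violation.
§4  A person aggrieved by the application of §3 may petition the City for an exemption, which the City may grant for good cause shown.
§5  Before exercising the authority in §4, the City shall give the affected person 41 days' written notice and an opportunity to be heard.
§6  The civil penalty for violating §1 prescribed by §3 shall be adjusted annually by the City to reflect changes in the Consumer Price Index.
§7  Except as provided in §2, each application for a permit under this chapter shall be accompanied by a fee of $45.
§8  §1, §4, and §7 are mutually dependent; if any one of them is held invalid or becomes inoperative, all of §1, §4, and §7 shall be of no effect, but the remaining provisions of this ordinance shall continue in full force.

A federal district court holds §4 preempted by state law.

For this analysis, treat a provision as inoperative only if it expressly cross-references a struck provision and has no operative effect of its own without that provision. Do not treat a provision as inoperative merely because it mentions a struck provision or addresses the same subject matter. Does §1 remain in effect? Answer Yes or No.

No

§4 is struck. §5 operates only by reference to §4, so it falls with §4. §8 declares §1, §4, and §7 mutually dependent; since one of them has fallen, all of them are of no effect. That brings down §1 and §7 as well. §2, §3, and §6 in turn depend solely on a provision now struck and likewise fall. The remainder continues in force under §8. Only §8 remains in effect. §1 is among the inoperative provisions, so the answer is no.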